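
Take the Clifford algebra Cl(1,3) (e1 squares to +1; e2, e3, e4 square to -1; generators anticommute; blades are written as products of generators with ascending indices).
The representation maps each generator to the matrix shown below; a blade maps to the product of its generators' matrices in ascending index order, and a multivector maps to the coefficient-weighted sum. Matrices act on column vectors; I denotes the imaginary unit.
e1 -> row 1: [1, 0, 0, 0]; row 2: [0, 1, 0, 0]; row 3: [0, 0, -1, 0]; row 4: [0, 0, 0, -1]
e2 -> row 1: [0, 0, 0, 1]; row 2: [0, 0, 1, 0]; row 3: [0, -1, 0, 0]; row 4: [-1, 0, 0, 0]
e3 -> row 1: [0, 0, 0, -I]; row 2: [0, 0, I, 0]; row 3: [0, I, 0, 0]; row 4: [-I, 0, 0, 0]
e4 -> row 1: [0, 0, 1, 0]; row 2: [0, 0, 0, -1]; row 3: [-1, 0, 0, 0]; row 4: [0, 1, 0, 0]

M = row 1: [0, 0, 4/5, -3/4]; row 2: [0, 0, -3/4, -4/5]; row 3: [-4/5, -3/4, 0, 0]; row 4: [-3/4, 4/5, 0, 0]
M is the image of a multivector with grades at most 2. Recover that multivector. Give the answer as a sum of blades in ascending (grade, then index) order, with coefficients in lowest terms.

Method: the blade images are trace-orthogonal — tr(rho(e_A) rho(e_B)^-1) = 4 if A = B and 0 otherwise — and rho(e_A)^-1 = (e_A)^2 * rho(e_A) with (e_A)^2 = +1 or -1, so the coefficient of e_A in the preimage is (e_A)^2 * tr(M rho(e_A))/4.
Nonzero projections over blades of grade <= 2: e4: (e4)^2 = -1, tr(M rho(e4)) = -16/5, coefficient 4/5; e1 e2: (e1 e2)^2 = +1, tr(M rho(e1 e2)) = -3, coefficient -3/4. Every other blade of grade <= 2 projects to 0.
Answer: 4/5*e4 - 3/4*e1 e2


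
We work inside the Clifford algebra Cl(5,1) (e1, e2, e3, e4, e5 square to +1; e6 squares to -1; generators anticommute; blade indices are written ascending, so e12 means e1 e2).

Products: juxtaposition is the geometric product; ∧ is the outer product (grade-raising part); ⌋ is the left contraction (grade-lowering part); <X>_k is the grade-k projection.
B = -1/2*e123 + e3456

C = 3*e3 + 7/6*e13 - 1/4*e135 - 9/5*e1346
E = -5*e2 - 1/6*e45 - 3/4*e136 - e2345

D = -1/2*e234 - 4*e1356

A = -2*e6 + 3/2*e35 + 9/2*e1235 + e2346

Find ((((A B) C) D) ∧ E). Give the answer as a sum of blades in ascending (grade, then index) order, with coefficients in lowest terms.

step 1: -9/4*e5 - e25 + 3/2*e46 + 3/4*e125 + 1/2*e146 - 2*e345 - e1236 + 9/2*e1246
step 2: -9/10*e3 - 171/80*e13 - 1/2*e14 + 663/80*e23 + 9/5*e24 - 7/6*e26 + 27/4*e35 - 6*e45 - 1/4*e123 + 3*e126 - 21/8*e135 + 7/3*e145 + 18/5*e156 + 17/8*e235 - 1/4*e256 + 61/12*e346 - 13/12*e1235 + 13/4*e1346 - 21/4*e2346 + 1/8*e3456 + 27/2*e12346 - 147/40*e13456 - 99/40*e23456 + 9/5*e123456
step 3: -153/10*e3 - 1689/160*e4 - 63/8*e6 + 3/8*e14 + 81/4*e16 - 153/20*e24 + 43/24*e26 + 191/16*e45 - 783/80*e56 - 3/4*e123 + 1413/160*e124 - 81/8*e126 + 167/8*e145 - 27/10*e156 + 9*e235 - 459/8*e245 + 17/16*e256 - 119/12*e346 - 7/2*e1235 + 357/16*e1245 - 2799/80*e1256 + 51/2*e1346 + 17/8*e3456 + 27/5*e123456
step 4: -153/2*e23 - 1689/32*e24 - 315/8*e26 + 15/8*e124 + 405/4*e126 - 955/16*e245 + 783/16*e256 + 51/20*e345 + 21/16*e456 - 835/8*e1245 + 27/2*e1256 + 5067/640*e1346 - 27/8*e1456 - 595/12*e2346 - 43/144*e2456 + 1/8*e12345 + 9741/80*e12346 + 27/16*e12456 - 573/64*e13456 - 11/4*e23456 - 2025/32*e123456
Answer: -153/2*e23 - 1689/32*e24 - 315/8*e26 + 15/8*e124 + 405/4*e126 - 955/16*e245 + 783/16*e256 + 51/20*e345 + 21/16*e456 - 835/8*e1245 + 27/2*e1256 + 5067/640*e1346 - 27/8*e1456 - 595/12*e2346 - 43/144*e2456 + 1/8*e12345 + 9741/80*e12346 + 27/16*e12456 - 573/64*e13456 - 11/4*e23456 - 2025/32*e123456


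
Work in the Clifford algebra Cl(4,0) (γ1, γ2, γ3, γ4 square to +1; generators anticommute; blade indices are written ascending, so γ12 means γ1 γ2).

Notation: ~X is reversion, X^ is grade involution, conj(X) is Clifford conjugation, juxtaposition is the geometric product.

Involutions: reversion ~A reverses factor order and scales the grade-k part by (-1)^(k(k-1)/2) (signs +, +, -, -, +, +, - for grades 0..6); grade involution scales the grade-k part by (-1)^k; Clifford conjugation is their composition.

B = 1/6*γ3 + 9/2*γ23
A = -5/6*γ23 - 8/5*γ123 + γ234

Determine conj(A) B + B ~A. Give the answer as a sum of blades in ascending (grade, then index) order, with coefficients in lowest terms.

first term: -15/4 + 36/5*γ1 + 5/36*γ2 - 9/2*γ4 - 4/15*γ12 - 1/6*γ24
second term: -15/4 - 36/5*γ1 - 5/36*γ2 + 9/2*γ4 + 4/15*γ12 + 1/6*γ24
Answer: -15/2


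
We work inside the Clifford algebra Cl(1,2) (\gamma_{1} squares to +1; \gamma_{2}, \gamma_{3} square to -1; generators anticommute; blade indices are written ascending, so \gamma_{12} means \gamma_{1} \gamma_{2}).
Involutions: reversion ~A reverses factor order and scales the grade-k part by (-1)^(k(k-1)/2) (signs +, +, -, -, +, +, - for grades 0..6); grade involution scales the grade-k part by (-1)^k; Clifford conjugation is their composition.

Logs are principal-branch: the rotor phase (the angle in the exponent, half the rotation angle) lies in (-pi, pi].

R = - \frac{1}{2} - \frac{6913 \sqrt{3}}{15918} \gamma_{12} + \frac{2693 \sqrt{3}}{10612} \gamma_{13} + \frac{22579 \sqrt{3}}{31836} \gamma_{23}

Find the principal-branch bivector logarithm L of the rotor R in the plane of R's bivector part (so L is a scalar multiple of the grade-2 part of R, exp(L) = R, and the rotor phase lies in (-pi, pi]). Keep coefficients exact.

The scalar part of R is - \frac{1}{2}, and that scalar determines the rotor phase on the principal branch; recovering the unit plane as bivector-part over sine of the phase gives L = phase * plane.
Concretely: cos(phase) = - \frac{1}{2} gives phase = ±\frac{2 \pi}{3}, and since phase/sin(phase) is even the sign is immaterial: L = (phase/sin(phase)) * <R>_2 = (\frac{4 \sqrt{3} \pi}{9}) * <R>_2.
Answer: - \frac{13826 \pi}{23877} \gamma_{12} + \frac{2693 \pi}{7959} \gamma_{13} + \frac{22579 \pi}{23877} \gamma_{23}


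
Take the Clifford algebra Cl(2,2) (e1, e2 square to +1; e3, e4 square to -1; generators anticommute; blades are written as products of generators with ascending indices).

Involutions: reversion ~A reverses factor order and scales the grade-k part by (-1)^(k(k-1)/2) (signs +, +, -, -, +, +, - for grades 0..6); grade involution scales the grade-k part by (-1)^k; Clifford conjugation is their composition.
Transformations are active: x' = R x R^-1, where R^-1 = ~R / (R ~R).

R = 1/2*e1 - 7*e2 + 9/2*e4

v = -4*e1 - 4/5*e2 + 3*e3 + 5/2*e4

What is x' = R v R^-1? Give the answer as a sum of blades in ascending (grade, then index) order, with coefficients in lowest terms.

~R = 1/2*e1 - 7*e2 + 9/2*e4, and R ~R = 29, so R^-1 = ~R / (29).
R v = -153/20 - 142/5*e1 e2 + 3/2*e1 e3 + 77/4*e1 e4 - 21*e2 e3 - 139/10*e2 e4 - 27/2*e3 e4
Answer: 2167/580*e1 + 1303/290*e2 - 3*e3 - 2827/580*e4


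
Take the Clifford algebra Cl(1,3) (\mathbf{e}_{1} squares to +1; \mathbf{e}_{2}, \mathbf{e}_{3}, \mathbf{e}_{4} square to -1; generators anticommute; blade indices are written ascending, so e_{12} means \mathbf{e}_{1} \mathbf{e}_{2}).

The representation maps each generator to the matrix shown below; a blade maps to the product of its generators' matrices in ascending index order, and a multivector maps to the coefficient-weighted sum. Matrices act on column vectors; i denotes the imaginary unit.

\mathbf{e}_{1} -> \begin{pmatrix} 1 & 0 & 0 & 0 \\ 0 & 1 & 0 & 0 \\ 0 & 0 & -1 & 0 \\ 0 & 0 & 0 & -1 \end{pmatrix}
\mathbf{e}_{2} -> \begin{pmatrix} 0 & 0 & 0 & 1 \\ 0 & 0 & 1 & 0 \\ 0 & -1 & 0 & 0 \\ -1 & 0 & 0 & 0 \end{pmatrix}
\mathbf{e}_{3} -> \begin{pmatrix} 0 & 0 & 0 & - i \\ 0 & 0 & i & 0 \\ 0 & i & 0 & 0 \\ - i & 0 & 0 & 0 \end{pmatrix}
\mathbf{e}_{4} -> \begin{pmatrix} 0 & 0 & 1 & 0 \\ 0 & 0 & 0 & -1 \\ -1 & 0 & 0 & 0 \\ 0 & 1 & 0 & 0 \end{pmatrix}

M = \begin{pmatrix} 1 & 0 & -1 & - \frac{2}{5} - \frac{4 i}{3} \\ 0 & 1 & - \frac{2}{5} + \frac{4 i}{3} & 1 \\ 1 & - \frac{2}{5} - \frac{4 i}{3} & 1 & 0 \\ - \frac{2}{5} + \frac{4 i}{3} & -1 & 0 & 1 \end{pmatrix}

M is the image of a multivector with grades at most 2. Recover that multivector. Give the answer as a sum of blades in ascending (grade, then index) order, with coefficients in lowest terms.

Method: the blade images are trace-orthogonal — tr(rho(e_A) rho(e_B)^-1) = 4 if A = B and 0 otherwise — and rho(e_A)^-1 = (e_A)^2 * rho(e_A) with (e_A)^2 = +1 or -1, so the coefficient of e_A in the preimage is (e_A)^2 * tr(M rho(e_A))/4.
Nonzero projections over blades of grade <= 2: 1: (1)^2 = +1, tr(M 1) = 4, coefficient 1; e_{4}: (e_{4})^2 = -1, tr(M rho(e_{4})) = 4, coefficient -1; e_{12}: (e_{12})^2 = +1, tr(M rho(e_{12})) = - \frac{8}{5}, coefficient -\frac{2}{5}; e_{13}: (e_{13})^2 = +1, tr(M rho(e_{13})) = \frac{16}{3}, coefficient \frac{4}{3}. Every other blade of grade <= 2 projects to 0.
Answer: 1 - e_{4} - \frac{2}{5} e_{12} + \frac{4}{3} e_{13}


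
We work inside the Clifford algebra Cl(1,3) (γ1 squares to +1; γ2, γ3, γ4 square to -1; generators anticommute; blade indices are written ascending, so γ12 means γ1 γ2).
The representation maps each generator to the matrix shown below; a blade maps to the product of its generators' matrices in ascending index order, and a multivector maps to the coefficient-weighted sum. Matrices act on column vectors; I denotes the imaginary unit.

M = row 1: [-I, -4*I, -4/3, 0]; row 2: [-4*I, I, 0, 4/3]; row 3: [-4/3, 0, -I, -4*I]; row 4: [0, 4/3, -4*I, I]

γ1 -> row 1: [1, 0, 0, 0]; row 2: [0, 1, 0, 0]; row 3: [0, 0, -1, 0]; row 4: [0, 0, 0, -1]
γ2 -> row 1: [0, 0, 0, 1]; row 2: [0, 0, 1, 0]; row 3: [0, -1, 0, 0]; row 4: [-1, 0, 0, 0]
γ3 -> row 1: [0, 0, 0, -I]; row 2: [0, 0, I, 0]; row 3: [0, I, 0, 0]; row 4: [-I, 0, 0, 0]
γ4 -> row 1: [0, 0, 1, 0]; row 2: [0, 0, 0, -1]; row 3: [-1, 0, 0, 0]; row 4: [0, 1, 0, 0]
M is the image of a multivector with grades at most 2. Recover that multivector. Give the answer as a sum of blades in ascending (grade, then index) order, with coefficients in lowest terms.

Method: the blade images are trace-orthogonal — tr(rho(e_A) rho(e_B)^-1) = 4 if A = B and 0 otherwise — and rho(e_A)^-1 = (e_A)^2 * rho(e_A) with (e_A)^2 = +1 or -1, so the coefficient of e_A in the preimage is (e_A)^2 * tr(M rho(e_A))/4.
Nonzero projections over blades of grade <= 2: γ14: (γ14)^2 = +1, tr(M rho(γ14)) = -16/3, coefficient -4/3; γ23: (γ23)^2 = -1, tr(M rho(γ23)) = -4, coefficient 1; γ34: (γ34)^2 = -1, tr(M rho(γ34)) = -16, coefficient 4. Every other blade of grade <= 2 projects to 0.
Answer: -4/3*γ14 + γ23 + 4*γ34


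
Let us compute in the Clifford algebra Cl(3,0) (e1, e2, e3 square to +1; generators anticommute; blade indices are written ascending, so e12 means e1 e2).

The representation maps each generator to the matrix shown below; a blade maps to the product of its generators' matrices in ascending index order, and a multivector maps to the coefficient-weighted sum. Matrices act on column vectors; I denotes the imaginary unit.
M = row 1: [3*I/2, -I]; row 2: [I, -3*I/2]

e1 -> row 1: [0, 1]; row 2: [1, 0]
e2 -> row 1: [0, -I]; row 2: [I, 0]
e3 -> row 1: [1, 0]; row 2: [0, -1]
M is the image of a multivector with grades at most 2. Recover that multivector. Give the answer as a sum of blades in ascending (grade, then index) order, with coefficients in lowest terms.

Method: 1, rho(e1), rho(e2), rho(e3) form a trace-orthogonal basis of the 2x2 complex matrices (tr(X Y) = 2 if X = Y, else 0), so M = m0*1 + m1*rho(e1) + m2*rho(e2) + m3*rho(e3) with m0 = tr(M)/2 = 0, m1 = tr(M rho(e1))/2 = 0, m2 = tr(M rho(e2))/2 = 1, m3 = tr(M rho(e3))/2 = 3*I/2.
Multiplying table entries, the bivector images are rho(e12) = I*rho(e3), rho(e13) = -I*rho(e2), rho(e23) = I*rho(e1); with real blade coefficients the real parts of m0..m3 are the coefficients of 1, e1, e2, e3 and the imaginary parts give the bivectors (e23: Im m1, e13: -Im m2, e12: Im m3).
Answer: e2 + 3/2*e12


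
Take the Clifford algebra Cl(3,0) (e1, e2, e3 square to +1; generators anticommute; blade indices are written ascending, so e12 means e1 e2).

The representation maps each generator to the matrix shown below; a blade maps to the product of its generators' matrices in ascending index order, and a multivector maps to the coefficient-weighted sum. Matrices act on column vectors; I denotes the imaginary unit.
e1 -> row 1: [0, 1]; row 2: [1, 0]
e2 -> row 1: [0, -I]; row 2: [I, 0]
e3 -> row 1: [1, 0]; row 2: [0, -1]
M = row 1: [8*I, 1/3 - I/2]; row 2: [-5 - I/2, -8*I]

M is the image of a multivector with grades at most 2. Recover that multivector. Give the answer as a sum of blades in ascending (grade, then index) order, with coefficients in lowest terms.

Method: 1, rho(e1), rho(e2), rho(e3) form a trace-orthogonal basis of the 2x2 complex matrices (tr(X Y) = 2 if X = Y, else 0), so M = m0*1 + m1*rho(e1) + m2*rho(e2) + m3*rho(e3) with m0 = tr(M)/2 = 0, m1 = tr(M rho(e1))/2 = -7/3 - I/2, m2 = tr(M rho(e2))/2 = 8*I/3, m3 = tr(M rho(e3))/2 = 8*I.
Multiplying table entries, the bivector images are rho(e12) = I*rho(e3), rho(e13) = -I*rho(e2), rho(e23) = I*rho(e1); with real blade coefficients the real parts of m0..m3 are the coefficients of 1, e1, e2, e3 and the imaginary parts give the bivectors (e23: Im m1, e13: -Im m2, e12: Im m3).
Answer: -7/3*e1 + 8*e12 - 8/3*e13 - 1/2*e23


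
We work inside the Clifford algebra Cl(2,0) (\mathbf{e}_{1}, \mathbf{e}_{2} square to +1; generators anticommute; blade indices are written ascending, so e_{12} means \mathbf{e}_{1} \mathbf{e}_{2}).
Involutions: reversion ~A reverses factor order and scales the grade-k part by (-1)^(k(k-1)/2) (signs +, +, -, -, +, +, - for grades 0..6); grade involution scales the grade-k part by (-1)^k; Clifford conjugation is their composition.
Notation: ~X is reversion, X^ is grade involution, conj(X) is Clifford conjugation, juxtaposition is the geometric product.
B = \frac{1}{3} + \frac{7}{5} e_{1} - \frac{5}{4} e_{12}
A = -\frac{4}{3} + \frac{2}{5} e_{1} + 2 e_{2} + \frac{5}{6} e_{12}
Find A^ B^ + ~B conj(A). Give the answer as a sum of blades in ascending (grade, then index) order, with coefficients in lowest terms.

first term: \frac{2083}{1800} - \frac{23}{30} e_{1} + e_{2} - \frac{77}{90} e_{12}
second term: \frac{67}{1800} - \frac{9}{2} e_{1} - \frac{4}{3} e_{2} - \frac{427}{90} e_{12}
Answer: \frac{43}{36} - \frac{79}{15} e_{1} - \frac{1}{3} e_{2} - \frac{28}{5} e_{12}


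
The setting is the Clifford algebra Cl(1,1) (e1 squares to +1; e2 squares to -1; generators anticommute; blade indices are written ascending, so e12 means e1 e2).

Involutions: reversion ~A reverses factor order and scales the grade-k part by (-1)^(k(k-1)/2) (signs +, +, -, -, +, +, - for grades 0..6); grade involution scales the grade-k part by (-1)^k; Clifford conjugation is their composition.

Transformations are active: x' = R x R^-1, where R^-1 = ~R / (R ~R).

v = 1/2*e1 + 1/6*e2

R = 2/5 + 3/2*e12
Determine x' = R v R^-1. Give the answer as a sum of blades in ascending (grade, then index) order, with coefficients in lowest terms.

~R = 2/5 - 3/2*e12, and R ~R = -209/100, so R^-1 = ~R / (-209/100).
R v = -1/20*e1 - 41/60*e2
Answer: -201/418*e1 + 119/1254*e2


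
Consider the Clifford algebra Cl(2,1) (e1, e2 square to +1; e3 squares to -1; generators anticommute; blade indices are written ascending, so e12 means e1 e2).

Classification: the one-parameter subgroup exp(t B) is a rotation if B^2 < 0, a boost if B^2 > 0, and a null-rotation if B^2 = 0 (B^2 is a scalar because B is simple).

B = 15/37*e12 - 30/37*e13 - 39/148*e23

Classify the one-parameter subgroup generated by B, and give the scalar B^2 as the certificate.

B^2 term by term: the squares give (15/37)^2*(e12)^2 + (-30/37)^2*(e13)^2 + (-39/148)^2*(e23)^2 = 225/1369*(-1) + 900/1369*(+1) + 1521/21904*(+1) = 9/16 (each basis 2-blade squares to minus the product of its generators' squares); cross terms between blades sharing an index anticommute and cancel. So B^2 = 9/16.
Answer: boost, certificate B^2 = 9/16. B^2 = 9/16 is basis-independent, so its sign is the whole story.


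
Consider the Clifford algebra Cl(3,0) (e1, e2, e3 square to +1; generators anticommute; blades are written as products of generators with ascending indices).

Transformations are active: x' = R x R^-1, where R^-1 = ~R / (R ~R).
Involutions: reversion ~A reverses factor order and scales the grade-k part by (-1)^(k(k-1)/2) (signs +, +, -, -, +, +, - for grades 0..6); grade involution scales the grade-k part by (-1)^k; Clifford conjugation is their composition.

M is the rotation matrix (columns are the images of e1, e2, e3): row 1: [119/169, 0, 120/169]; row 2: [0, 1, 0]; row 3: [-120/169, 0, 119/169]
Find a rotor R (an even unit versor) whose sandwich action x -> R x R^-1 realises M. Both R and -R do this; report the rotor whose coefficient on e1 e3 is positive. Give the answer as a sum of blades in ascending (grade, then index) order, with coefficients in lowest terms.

Method: write R = a + b12*e1 e2 + b13*e1 e3 + b23*e2 e3 with a^2 + b12^2 + b13^2 + b23^2 = 1 (so R^-1 = ~R). Expanding the columns R e_j ~R gives tr M = 4a^2 - 1 and, from the antisymmetric part, M21 - M12 = -4a*b12, M13 - M31 = 4a*b13, M32 - M23 = -4a*b23.
Here tr M = 407/169, so a^2 = (1 + tr M)/4 = 144/169 and a = ±12/13. Taking a = 12/13: M21 - M12 = 0, M13 - M31 = 240/169, M32 - M23 = 0, giving b12 = 0, b13 = 5/13, b23 = 0, i.e. R = 12/13 + 5/13*e1 e3.
Its e1 e3 coefficient is already positive.
Answer: 12/13 + 5/13*e1 e3. Sheet selection: the two-to-one cover makes ±R indistinguishable at the matrix level (trace 407/169), so uniqueness comes from the required sign on e1 e3.


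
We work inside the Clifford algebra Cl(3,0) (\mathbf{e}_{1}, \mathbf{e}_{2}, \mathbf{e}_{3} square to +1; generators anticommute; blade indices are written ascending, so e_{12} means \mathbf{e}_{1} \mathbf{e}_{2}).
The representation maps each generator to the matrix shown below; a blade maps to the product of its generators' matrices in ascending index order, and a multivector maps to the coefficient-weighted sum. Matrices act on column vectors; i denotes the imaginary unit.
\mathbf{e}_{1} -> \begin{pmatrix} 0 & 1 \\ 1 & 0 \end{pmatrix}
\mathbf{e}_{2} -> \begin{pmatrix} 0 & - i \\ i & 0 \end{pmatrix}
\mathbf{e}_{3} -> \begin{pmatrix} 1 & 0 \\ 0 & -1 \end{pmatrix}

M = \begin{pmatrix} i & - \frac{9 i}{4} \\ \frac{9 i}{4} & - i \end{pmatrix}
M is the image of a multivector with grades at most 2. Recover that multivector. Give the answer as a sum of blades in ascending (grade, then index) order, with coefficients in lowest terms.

Method: 1, rho(e_{1}), rho(e_{2}), rho(e_{3}) form a trace-orthogonal basis of the 2x2 complex matrices (tr(X Y) = 2 if X = Y, else 0), so M = m0*1 + m1*rho(e_{1}) + m2*rho(e_{2}) + m3*rho(e_{3}) with m0 = tr(M)/2 = 0, m1 = tr(M rho(e_{1}))/2 = 0, m2 = tr(M rho(e_{2}))/2 = \frac{9}{4}, m3 = tr(M rho(e_{3}))/2 = i.
Multiplying table entries, the bivector images are rho(e_{12}) = i*rho(e_{3}), rho(e_{13}) = -i*rho(e_{2}), rho(e_{23}) = i*rho(e_{1}); with real blade coefficients the real parts of m0..m3 are the coefficients of 1, e_{1}, e_{2}, e_{3} and the imaginary parts give the bivectors (e_{23}: Im m1, e_{13}: -Im m2, e_{12}: Im m3).
Answer: \frac{9}{4} e_{2} + e_{12}


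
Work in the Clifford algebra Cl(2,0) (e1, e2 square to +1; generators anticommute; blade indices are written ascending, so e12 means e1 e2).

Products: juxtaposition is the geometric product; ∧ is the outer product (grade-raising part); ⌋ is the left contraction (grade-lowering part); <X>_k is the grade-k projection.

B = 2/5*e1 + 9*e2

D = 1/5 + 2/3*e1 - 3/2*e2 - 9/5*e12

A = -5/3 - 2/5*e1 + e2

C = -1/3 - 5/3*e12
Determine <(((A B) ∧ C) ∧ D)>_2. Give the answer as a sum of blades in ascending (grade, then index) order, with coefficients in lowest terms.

step 1: 221/25 - 2/3*e1 - 15*e2 - 4*e12
step 2: -221/75 + 2/9*e1 + 5*e2 - 67/5*e12
step 3: -221/375 - 48/25*e1 + 271/50*e2 - 391/375*e12
step 4: -391/375*e12
Answer: -391/375*e12


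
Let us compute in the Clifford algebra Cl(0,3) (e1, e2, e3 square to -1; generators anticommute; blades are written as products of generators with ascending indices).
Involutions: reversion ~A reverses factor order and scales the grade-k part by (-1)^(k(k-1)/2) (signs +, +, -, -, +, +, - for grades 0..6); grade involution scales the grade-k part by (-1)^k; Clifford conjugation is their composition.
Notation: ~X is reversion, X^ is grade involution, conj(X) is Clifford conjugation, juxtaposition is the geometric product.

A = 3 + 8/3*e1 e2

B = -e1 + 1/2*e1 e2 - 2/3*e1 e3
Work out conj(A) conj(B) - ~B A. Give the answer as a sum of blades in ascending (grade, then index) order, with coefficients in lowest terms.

first term: -4/3 + 3*e1 - 8/3*e2 - 3/2*e1 e2 + 2*e1 e3 - 16/9*e2 e3
second term: 4/3 - 3*e1 + 8/3*e2 - 3/2*e1 e2 + 2*e1 e3 - 16/9*e2 e3
Answer: -8/3 + 6*e1 - 16/3*e2


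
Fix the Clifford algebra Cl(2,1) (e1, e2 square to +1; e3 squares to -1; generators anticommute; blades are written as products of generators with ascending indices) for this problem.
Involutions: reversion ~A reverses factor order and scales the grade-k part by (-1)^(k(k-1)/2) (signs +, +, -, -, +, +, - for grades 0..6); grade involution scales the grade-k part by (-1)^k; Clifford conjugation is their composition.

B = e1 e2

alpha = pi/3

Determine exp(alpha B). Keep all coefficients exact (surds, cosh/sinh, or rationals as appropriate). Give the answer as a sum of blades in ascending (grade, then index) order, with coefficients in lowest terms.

B^2 = (1)^2*(e1 e2)^2 = 1*(-1) = -1 (a basis 2-blade squares to minus the product of its generators' squares).
B^2 = -1 — the series telescopes trigonometrically here: l = 1, alpha*l = pi/3, so exp(alpha B) = cos(pi/3) + (sin(pi/3)/1)*B = 1/2 + (sqrt(3)/2)*B.
Answer: 1/2 + sqrt(3)/2*e1 e2


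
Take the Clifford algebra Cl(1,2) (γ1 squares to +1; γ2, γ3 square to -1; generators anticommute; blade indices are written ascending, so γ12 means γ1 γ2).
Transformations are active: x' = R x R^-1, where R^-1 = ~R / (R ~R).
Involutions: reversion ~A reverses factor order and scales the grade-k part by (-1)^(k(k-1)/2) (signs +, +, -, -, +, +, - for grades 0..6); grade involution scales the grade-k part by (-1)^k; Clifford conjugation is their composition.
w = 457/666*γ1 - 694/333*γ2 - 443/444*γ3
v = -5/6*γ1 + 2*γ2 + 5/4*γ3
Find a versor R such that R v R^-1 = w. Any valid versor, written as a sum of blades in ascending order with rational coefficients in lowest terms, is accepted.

Reasoning: v^2 = w^2 = -701/144 since conjugation preserves the quadratic form; R = v + w = -49/333*γ1 - 28/333*γ2 + 28/111*γ3 is then valid when invertible, keeping its own part and reversing (v - w)/2.
Answer: -49/333*γ1 - 28/333*γ2 + 28/111*γ3


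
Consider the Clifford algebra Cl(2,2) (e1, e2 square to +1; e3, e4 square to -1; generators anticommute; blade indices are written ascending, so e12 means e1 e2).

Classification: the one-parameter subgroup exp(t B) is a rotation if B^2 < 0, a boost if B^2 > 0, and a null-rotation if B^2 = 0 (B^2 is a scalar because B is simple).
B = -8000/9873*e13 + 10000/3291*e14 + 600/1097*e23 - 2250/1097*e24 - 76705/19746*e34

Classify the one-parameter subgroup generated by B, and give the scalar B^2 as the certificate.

B^2 term by term: the squares give (-8000/9873)^2*(e13)^2 + (10000/3291)^2*(e14)^2 + (600/1097)^2*(e23)^2 + (-2250/1097)^2*(e24)^2 + (-76705/19746)^2*(e34)^2 = 64000000/97476129*(+1) + 100000000/10830681*(+1) + 360000/1203409*(+1) + 5062500/1203409*(+1) + 5883657025/389904516*(-1) = -25/36 (each basis 2-blade squares to minus the product of its generators' squares); cross terms between blades sharing an index anticommute and cancel; the commuting (index-disjoint) pairs give grade-4 terms 2*c*c'*(blade product), which cancel blade by blade — e1234: -4000000/1203409 + 4000000/1203409 = 0 — confirming B is simple. So B^2 = -25/36.
Answer: rotation, certificate B^2 = -25/36. The scalar -25/36 is the complete invariant here: its sign names the subgroup type.


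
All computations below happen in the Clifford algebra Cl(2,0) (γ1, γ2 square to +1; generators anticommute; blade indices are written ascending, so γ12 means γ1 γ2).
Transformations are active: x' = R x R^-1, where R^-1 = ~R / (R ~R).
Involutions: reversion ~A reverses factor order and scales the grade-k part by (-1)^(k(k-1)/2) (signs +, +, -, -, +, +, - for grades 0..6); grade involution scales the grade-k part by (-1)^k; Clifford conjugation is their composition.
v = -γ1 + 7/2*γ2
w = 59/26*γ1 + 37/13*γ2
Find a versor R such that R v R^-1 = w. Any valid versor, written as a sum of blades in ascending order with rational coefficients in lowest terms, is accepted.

Equal squares first: v^2 = w^2 = 53/4. Then v + w = 33/26*γ1 + 165/26*γ2 is a versor taking v to w, provided it is invertible.
Answer: 33/26*γ1 + 165/26*γ2


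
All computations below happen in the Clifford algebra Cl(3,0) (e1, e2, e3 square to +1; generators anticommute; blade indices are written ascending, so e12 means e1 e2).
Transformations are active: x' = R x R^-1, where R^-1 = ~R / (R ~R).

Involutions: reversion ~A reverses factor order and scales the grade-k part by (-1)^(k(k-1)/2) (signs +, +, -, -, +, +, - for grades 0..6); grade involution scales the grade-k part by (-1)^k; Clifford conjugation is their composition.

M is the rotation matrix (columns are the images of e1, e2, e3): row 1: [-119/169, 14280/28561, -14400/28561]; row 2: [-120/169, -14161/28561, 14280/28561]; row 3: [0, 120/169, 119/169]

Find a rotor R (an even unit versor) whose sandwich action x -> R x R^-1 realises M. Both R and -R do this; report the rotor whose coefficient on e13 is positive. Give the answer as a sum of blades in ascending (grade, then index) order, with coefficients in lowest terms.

Method: write R = a + b12*e12 + b13*e13 + b23*e23 with a^2 + b12^2 + b13^2 + b23^2 = 1 (so R^-1 = ~R). Expanding the columns R e_j ~R gives tr M = 4a^2 - 1 and, from the antisymmetric part, M21 - M12 = -4a*b12, M13 - M31 = 4a*b13, M32 - M23 = -4a*b23.
Here tr M = -14161/28561, so a^2 = (1 + tr M)/4 = 3600/28561 and a = ±60/169. Taking a = 60/169: M21 - M12 = -34560/28561, M13 - M31 = -14400/28561, M32 - M23 = 6000/28561, giving b12 = 144/169, b13 = -60/169, b23 = -25/169, i.e. R = 60/169 + 144/169*e12 - 60/169*e13 - 25/169*e23.
Its e13 coefficient is negative, so report the other preimage -R.
Answer: -60/169 - 144/169*e12 + 60/169*e13 + 25/169*e23. Key observation: the double cover Spin(3) -> SO(3) sends R and -R to the same matrix (trace -14161/28561 here), so the stated sign of the e13 coefficient is what selects one sheet.


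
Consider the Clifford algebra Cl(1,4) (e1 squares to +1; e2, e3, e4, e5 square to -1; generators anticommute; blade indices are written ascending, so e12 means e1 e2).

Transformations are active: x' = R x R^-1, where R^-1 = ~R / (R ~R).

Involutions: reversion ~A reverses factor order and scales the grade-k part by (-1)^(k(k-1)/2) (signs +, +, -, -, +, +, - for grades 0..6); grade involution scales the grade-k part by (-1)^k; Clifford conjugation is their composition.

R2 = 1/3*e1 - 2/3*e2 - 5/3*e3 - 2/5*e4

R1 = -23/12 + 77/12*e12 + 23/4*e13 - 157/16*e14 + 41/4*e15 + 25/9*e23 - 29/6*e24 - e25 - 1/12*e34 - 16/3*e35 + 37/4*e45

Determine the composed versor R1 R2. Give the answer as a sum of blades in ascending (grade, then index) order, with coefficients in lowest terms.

Distribute over the terms of R2 (each basis-blade product reordered to ascending indices, repeated generators contracted through their squares):
R1 (1/3*e1) = -23/36*e1 - 77/36*e2 - 23/12*e3 + 157/48*e4 - 41/12*e5 + 25/27*e123 - 29/18*e124 - 1/3*e125 - 1/36*e134 - 16/9*e135 + 37/12*e145
R1 (-2/3*e2) = 77/18*e1 + 23/18*e2 - 50/27*e3 + 29/9*e4 + 2/3*e5 + 23/6*e123 - 157/24*e124 + 41/6*e125 + 1/18*e234 + 32/9*e235 - 37/6*e245
R1 (-5/3*e3) = 115/12*e1 + 125/27*e2 + 115/36*e3 + 5/36*e4 + 80/9*e5 - 385/36*e123 - 785/48*e134 + 205/12*e135 - 145/18*e234 - 5/3*e235 - 185/12*e345
R1 (-2/5*e4) = -157/40*e1 - 29/15*e2 - 1/30*e3 + 23/30*e4 - 37/10*e5 - 77/30*e124 - 23/10*e134 + 41/10*e145 - 10/9*e234 - 2/5*e245 - 32/15*e345
Summing the partial products and collecting blades:
Answer: 3347/360*e1 + 991/540*e2 - 82/135*e3 + 5327/720*e4 + 439/180*e5 - 641/108*e123 - 3859/360*e124 + 13/2*e125 - 13451/720*e134 + 551/36*e135 + 431/60*e145 - 82/9*e234 + 17/9*e235 - 197/30*e245 - 351/20*e345


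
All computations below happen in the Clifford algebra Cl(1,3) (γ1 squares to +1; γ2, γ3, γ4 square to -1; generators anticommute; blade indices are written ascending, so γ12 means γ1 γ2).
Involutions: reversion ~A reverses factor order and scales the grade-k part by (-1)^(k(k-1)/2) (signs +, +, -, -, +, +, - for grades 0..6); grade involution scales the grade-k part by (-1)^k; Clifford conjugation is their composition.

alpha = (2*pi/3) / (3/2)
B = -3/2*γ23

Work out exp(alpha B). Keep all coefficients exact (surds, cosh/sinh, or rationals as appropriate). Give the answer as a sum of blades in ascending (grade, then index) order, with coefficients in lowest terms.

B^2 = (-3/2)^2*(γ23)^2 = 9/4*(-1) = -9/4 (a basis 2-blade squares to minus the product of its generators' squares).
B^2 = -9/4 — the series telescopes trigonometrically here: l = 3/2, alpha*l = 2*pi/3, so exp(alpha B) = cos(2*pi/3) + (sin(2*pi/3)/(3/2))*B = -1/2 + (sqrt(3)/3)*B.
Answer: -1/2 - sqrt(3)/2*γ23


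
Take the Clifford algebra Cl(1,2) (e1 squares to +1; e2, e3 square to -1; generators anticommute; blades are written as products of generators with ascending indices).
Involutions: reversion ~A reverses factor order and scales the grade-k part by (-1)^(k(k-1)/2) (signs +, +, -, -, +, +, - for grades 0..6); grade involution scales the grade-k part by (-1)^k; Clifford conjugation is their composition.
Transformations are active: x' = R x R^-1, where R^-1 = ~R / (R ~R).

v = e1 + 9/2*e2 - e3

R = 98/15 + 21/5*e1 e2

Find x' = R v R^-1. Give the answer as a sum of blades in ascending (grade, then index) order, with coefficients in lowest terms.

~R = 98/15 - 21/5*e1 e2, and R ~R = 1127/45, so R^-1 = ~R / (1127/45).
R v = -371/30*e1 + 126/5*e2 - 98/15*e3 - 21/5*e1 e2 e3
Answer: -857/115*e1 + 1989/230*e2 - e3


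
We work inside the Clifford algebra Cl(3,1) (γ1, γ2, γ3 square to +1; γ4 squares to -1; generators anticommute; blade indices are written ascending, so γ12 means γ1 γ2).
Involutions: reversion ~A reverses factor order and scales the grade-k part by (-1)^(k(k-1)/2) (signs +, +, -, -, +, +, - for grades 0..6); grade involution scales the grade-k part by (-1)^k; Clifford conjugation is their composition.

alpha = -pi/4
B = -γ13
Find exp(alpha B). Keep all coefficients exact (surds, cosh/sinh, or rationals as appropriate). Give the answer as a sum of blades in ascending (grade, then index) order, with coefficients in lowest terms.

B^2 = (-1)^2*(γ13)^2 = 1*(-1) = -1 (a basis 2-blade squares to minus the product of its generators' squares).
B^2 = -1 — B^2 < 0, so the exponential closes trigonometrically: l = 1, alpha*l = -pi/4, so exp(alpha B) = cos(-pi/4) + (sin(-pi/4)/1)*B = sqrt(2)/2 + (-sqrt(2)/2)*B.
Answer: sqrt(2)/2 + sqrt(2)/2*γ13


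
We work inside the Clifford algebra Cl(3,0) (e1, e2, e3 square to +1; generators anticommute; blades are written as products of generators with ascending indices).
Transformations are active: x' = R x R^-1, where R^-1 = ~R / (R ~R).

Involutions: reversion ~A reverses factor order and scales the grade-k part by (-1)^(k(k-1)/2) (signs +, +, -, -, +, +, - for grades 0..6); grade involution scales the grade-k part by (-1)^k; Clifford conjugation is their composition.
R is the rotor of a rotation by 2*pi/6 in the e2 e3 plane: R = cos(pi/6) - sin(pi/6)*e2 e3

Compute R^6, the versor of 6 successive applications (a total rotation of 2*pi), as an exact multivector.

Because a rotor carries half the rotation angle, composing 6 copies of this e2 e3-plane rotor multiplies the phase: 6*(pi/6) = pi, hence R^6 = cos(pi) - sin(pi)*e2 e3.
cos(pi) = -1 and sin(pi) = 0, so R^6 = -1. The total rotation 2*pi is 1 full turn, so every vector returns to itself, yet the rotor is -1, on the OTHER sheet of the double cover (an odd number of 2*pi turns).
Answer: -1


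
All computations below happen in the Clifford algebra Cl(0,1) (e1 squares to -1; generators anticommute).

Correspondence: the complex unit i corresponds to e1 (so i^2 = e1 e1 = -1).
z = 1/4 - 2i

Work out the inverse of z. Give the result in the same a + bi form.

In blades: z = 1/4 - 2*e1.
With qbar = 1/4 + 2*e1 (scalar fixed, mapped units negated), z qbar = 65/16 (the sum of squared coefficients), so z^-1 = qbar / (65/16) = 4/65 + 32/65*e1; translating back:
Answer: 4/65 + 32/65*i


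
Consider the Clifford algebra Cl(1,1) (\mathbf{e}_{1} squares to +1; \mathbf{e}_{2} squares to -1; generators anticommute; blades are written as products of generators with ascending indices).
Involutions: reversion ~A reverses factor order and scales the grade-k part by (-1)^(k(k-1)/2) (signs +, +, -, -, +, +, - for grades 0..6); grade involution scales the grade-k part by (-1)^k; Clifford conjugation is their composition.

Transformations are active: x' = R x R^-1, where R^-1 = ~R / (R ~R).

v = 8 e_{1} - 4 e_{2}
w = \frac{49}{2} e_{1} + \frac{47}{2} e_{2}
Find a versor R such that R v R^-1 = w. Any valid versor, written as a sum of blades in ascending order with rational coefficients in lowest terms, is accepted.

Since q(v) = q(w) = 48, the sum R = v + w = \frac{65}{2} e_{1} + \frac{39}{2} e_{2} does the job whenever invertible.
Answer: \frac{65}{2} e_{1} + \frac{39}{2} e_{2}


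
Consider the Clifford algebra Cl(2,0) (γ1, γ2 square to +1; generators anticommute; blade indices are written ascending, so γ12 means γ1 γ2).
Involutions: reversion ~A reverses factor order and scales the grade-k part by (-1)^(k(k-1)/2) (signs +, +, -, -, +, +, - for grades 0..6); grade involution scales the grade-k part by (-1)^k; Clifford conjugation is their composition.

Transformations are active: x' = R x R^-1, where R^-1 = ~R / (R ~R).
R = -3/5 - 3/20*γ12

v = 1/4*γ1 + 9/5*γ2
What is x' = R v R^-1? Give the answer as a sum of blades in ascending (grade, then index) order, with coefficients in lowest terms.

~R = -3/5 + 3/20*γ12, and R ~R = 153/400, so R^-1 = ~R / (153/400).
R v = -21/50*γ1 - 417/400*γ2
Answer: 363/340*γ1 + 25/17*γ2


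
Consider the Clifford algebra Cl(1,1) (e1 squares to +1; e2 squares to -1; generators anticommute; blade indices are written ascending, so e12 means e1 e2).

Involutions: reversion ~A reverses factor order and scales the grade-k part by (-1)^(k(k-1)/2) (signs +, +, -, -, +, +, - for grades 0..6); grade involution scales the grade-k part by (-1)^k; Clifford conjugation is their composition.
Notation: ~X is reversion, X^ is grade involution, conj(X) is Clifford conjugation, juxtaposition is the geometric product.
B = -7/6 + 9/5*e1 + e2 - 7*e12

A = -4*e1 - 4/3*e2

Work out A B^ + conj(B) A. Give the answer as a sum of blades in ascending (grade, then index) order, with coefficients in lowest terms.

first term: 88/15 + 14*e1 + 266/9*e2 + 8/5*e12
second term: 88/15 + 14*e1 + 266/9*e2 - 8/5*e12
Answer: 176/15 + 28*e1 + 532/9*e2


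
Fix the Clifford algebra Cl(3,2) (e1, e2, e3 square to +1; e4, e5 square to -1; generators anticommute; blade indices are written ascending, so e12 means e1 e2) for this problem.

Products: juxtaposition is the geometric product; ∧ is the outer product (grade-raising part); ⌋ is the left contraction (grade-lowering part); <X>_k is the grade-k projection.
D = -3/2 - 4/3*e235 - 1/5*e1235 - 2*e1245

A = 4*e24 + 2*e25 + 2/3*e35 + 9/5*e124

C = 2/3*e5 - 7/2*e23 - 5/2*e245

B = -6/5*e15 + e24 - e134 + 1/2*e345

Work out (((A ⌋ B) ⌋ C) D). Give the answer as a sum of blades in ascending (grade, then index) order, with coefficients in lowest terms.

step 1: 4 - 1/3*e4
step 2: 8/3*e5 - 14*e23 + 5/6*e25 - 10*e245
step 3: 20*e1 + 10/9*e3 - 68/3*e5 + 1/6*e13 + 5/3*e14 - 14/5*e15 + 221/9*e23 - 5/4*e25 - 40/3*e34 - 8/15*e123 - 16/3*e124 + 2*e134 + 15*e245 - 28*e1345
Answer: 20*e1 + 10/9*e3 - 68/3*e5 + 1/6*e13 + 5/3*e14 - 14/5*e15 + 221/9*e23 - 5/4*e25 - 40/3*e34 - 8/15*e123 - 16/3*e124 + 2*e134 + 15*e245 - 28*e1345


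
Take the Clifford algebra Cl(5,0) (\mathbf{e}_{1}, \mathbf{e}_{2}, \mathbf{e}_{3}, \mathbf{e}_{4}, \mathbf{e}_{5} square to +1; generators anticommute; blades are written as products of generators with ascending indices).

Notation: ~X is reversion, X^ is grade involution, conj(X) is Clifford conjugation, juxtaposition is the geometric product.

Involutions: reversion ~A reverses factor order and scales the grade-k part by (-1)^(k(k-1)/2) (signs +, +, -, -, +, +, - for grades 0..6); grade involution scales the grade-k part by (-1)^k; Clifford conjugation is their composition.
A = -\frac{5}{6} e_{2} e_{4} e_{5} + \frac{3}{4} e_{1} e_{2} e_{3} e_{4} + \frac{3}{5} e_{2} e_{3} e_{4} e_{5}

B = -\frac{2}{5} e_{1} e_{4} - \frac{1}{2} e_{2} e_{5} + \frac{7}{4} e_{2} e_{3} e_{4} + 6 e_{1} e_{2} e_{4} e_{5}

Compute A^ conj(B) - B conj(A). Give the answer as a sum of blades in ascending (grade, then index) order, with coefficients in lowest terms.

first term: \frac{59}{16} e_{1} + \frac{5}{12} e_{4} + \frac{21}{20} e_{5} + \frac{18}{5} e_{1} e_{3} - \frac{3}{10} e_{2} e_{3} - \frac{3}{10} e_{3} e_{4} - \frac{143}{24} e_{3} e_{5} + \frac{1}{3} e_{1} e_{2} e_{5} - \frac{6}{25} e_{1} e_{2} e_{3} e_{5} + \frac{3}{8} e_{1} e_{3} e_{4} e_{5}
second term: \frac{101}{16} e_{1} + \frac{5}{12} e_{4} - \frac{21}{20} e_{5} - \frac{18}{5} e_{1} e_{3} + \frac{3}{10} e_{2} e_{3} + \frac{3}{10} e_{3} e_{4} + \frac{73}{24} e_{3} e_{5} - \frac{1}{3} e_{1} e_{2} e_{5} - \frac{6}{25} e_{1} e_{2} e_{3} e_{5} + \frac{3}{8} e_{1} e_{3} e_{4} e_{5}
Answer: -\frac{21}{8} e_{1} + \frac{21}{10} e_{5} + \frac{36}{5} e_{1} e_{3} - \frac{3}{5} e_{2} e_{3} - \frac{3}{5} e_{3} e_{4} - 9 e_{3} e_{5} + \frac{2}{3} e_{1} e_{2} e_{5}


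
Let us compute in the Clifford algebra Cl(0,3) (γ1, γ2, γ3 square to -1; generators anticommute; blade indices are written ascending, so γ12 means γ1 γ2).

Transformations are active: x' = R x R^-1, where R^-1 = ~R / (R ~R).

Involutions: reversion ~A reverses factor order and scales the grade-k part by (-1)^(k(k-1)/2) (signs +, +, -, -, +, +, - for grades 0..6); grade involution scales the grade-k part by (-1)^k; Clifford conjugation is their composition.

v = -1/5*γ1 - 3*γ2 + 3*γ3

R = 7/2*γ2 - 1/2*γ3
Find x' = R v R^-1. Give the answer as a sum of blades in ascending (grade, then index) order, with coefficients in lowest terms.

~R = 7/2*γ2 - 1/2*γ3, and R ~R = -25/2, so R^-1 = ~R / (-25/2).
R v = 12 + 7/10*γ12 - 1/10*γ13 + 9*γ23
Answer: 1/5*γ1 - 93/25*γ2 - 51/25*γ3


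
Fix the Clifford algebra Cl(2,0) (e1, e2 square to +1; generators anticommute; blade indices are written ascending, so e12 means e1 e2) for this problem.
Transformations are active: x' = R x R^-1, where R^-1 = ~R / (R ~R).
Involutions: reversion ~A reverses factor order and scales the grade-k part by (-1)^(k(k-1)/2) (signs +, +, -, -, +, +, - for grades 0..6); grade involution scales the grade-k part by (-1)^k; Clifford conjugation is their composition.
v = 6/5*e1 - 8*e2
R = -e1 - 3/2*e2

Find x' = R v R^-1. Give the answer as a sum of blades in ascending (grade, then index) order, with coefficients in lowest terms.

~R = -e1 - 3/2*e2, and R ~R = 13/4, so R^-1 = ~R / (13/4).
R v = 54/5 + 49/5*e12
Answer: -102/13*e1 - 128/65*e2


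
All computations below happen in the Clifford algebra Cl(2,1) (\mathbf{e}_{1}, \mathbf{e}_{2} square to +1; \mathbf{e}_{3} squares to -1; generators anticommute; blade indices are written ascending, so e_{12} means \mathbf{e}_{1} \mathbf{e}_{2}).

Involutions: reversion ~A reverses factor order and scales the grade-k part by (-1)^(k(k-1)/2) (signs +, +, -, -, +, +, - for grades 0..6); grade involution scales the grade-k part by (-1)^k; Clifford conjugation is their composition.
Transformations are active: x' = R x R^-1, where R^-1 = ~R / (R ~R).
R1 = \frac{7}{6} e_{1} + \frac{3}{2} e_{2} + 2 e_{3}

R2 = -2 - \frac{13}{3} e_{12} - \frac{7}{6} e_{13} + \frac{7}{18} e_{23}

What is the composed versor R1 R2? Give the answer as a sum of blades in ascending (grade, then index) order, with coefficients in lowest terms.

Distribute over the terms of R1 (each basis-blade product reordered to ascending indices, repeated generators contracted through their squares):
(\frac{7}{6} e_{1}) R2 = -\frac{7}{3} e_{1} - \frac{91}{18} e_{2} - \frac{49}{36} e_{3} + \frac{49}{108} e_{123}
(\frac{3}{2} e_{2}) R2 = \frac{13}{2} e_{1} - 3 e_{2} + \frac{7}{12} e_{3} + \frac{7}{4} e_{123}
(2 e_{3}) R2 = -\frac{7}{3} e_{1} + \frac{7}{9} e_{2} - 4 e_{3} - \frac{26}{3} e_{123}
Summing the partial products and collecting blades:
Answer: \frac{11}{6} e_{1} - \frac{131}{18} e_{2} - \frac{43}{9} e_{3} - \frac{349}{54} e_{123}
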